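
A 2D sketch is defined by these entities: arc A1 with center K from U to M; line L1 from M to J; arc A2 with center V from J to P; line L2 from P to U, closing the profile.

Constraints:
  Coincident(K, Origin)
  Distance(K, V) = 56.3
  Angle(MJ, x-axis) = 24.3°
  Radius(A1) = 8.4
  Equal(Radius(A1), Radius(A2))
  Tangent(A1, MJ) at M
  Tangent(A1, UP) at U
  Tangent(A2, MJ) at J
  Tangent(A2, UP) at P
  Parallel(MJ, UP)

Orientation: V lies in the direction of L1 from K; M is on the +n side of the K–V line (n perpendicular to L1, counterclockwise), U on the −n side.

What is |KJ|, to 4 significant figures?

56.92

Tangency of A1 to both parallel lines with radius 8.4 puts M and U at K ± 8.4·n: M = (-3.457, 7.656), U = (3.457, -7.656). Equal radii place J and P the same way about V: J = V + 8.4·n = (47.86, 30.82), P = V − 8.4·n = (54.77, 15.51). Then |KJ| = |J − K| = 56.92.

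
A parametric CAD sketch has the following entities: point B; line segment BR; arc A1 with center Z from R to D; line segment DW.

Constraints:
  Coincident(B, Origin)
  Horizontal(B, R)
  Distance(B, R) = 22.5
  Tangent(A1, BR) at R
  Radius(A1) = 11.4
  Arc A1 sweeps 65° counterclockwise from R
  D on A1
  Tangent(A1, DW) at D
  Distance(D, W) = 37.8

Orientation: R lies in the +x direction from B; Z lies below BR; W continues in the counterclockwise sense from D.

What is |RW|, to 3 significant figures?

48.6

On A1, R sits at bearing 90° from Z; a 65° counterclockwise sweep puts D at bearing 155°, so D = Z + 11.4·(cos 155°, sin 155°) = (12.2, -6.58). Since A1 is tangent to DW there, ZD ⟂ DW, so DW runs along (−sin 155°, cos 155°); with |DW| = 37.8, W = (-3.81, -40.8). Then |RW| = |W − R| = 48.6.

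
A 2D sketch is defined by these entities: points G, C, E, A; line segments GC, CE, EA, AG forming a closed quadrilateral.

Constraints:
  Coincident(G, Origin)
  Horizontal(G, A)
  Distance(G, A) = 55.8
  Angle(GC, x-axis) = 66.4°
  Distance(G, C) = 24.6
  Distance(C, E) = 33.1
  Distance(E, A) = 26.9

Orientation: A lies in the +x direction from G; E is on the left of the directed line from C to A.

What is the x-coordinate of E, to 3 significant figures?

42.9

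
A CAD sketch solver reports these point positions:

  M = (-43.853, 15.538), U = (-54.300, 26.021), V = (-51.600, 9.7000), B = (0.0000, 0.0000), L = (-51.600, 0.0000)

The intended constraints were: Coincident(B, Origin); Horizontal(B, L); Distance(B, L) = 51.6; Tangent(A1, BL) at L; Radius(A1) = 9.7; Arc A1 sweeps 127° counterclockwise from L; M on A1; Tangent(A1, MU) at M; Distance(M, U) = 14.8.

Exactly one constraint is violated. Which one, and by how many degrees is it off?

Tangent(A1, MU) at M — off by 7.90°.

B = (0.00, 0.00) ✓; B.y = 0.00, L.y = 0.00 ✓; |BL| = 51.60 ✓; ∠(VL, LB) = 90.00° ✓; |VL| = 9.700 ✓; bearing(V→M) − bearing(V→L) = 127.0° ✓; |VM| = 9.700 ✓; ∠(VM, MU) = 82.10° ✗; |MU| = 14.80 ✓.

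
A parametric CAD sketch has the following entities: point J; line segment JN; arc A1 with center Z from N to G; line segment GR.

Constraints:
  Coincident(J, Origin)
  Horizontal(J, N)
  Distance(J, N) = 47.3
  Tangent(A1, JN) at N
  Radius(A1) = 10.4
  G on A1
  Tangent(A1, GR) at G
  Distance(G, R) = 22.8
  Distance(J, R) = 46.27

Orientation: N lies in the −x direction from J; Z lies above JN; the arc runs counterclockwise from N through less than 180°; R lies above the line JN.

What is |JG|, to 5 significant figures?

38.070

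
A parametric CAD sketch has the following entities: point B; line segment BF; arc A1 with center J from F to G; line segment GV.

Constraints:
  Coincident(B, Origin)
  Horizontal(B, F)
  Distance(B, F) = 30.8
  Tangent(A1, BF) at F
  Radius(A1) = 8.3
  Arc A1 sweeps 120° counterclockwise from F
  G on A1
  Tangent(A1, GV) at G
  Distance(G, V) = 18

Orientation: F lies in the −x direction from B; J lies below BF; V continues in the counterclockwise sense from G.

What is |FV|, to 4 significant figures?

28.10

B is at the origin; BF is horizontal with |BF| = 30.8 and F on the −x side, so F = (-30.80, 0.000). A1 meets BF tangentially, so JF is at right angles to BF, so J = F + (0, -8.3) = (-30.80, -8.300). On A1, F sits at bearing 90° from J; a 120° counterclockwise sweep puts G at bearing 210°, so G = J + 8.3·(cos 210°, sin 210°) = (-37.99, -12.45). Since A1 is tangent to GV there, JG ⟂ GV, so GV runs along (−sin 210°, cos 210°); with |GV| = 18.0, V = (-28.99, -28.04). Then |FV| = |V − F| = 28.10.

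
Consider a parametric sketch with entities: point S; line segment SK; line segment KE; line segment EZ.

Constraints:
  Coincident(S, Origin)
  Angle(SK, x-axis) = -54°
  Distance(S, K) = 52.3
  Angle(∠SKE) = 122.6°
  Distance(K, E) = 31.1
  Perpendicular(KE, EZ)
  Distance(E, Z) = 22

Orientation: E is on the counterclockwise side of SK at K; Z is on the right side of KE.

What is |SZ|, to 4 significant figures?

88.76

∠SKE = 122.6°, so KE runs at -54.0° + (180° − 122.6°) = 3.400° from the x-axis; with |KE| = 31.1, E = K + 31.1·(cos 3.400°, sin 3.400°) = (61.79, -40.47). The perpendicularity gives EZ at right angles to KE; with |EZ| = 22.0 on the right of KE, Z = E + 22.0·(0.05931, -0.9982) = (63.09, -62.43). Then |SZ| = |Z − S| = 88.76.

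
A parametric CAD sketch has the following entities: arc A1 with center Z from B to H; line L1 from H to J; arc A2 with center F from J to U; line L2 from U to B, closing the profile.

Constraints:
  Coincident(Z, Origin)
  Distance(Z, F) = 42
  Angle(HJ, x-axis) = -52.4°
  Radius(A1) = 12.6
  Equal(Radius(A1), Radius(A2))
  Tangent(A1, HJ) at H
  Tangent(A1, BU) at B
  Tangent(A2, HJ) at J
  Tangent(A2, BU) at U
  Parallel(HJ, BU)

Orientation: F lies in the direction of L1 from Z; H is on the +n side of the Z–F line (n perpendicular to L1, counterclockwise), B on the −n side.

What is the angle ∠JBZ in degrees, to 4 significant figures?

59.04°

The slot axis is L1's direction at -52.4°, so u = (cos -52.4°, sin -52.4°) = (0.6101, -0.7923) and n = (−sin -52.4°, cos -52.4°) = (0.7923, 0.6101). Z is at the origin and F lies 42.0 along u from Z, so F = 42.0·u = (25.63, -33.28). Tangency of A1 to both parallel lines with radius 12.6 puts H and B at Z ± 12.6·n: H = (9.983, 7.688), B = (-9.983, -7.688). Equal radii place J and U the same way about F: J = F + 12.6·n = (35.61, -25.59), U = F − 12.6·n = (15.64, -40.96). Then cos ∠JBZ = BJ·BZ / (|BJ||BZ|), giving 59.04°.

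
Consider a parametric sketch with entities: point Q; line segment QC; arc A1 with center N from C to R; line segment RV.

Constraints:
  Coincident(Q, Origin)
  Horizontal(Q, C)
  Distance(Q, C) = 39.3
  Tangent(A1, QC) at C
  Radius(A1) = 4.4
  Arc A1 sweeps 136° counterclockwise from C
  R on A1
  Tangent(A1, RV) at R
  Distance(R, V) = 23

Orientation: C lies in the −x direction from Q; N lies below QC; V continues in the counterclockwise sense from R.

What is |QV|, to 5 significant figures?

34.935

Q is at the origin; QC is horizontal with |QC| = 39.3 and C on the −x side, so C = (-39.300, 0.0000). The tangent condition forces NC to be normal to QC, so N = C + (0, -4.4) = (-39.300, -4.4000). On A1, C sits at bearing 90° from N; a 136° counterclockwise sweep puts R at bearing 226°, so R = N + 4.4·(cos 226°, sin 226°) = (-42.356, -7.5651). The tangent condition forces NR to be normal to RV, so RV runs along (−sin 226°, cos 226°); with |RV| = 23.0, V = (-25.812, -23.542). Then |QV| = |V − Q| = 34.935.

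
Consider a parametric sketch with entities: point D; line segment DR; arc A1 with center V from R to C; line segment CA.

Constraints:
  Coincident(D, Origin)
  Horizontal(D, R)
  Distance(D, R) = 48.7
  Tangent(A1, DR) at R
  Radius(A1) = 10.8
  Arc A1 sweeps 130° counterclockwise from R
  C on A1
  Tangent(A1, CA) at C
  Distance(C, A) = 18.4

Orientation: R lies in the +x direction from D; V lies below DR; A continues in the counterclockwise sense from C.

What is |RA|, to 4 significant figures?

32.04

On A1, R sits at bearing 90° from V; a 130° counterclockwise sweep puts C at bearing 220°, so C = V + 10.8·(cos 220°, sin 220°) = (40.43, -17.74). The tangent condition forces VC to be normal to CA, so CA runs along (−sin 220°, cos 220°); with |CA| = 18.4, A = (52.25, -31.84). Then |RA| = |A − R| = 32.04.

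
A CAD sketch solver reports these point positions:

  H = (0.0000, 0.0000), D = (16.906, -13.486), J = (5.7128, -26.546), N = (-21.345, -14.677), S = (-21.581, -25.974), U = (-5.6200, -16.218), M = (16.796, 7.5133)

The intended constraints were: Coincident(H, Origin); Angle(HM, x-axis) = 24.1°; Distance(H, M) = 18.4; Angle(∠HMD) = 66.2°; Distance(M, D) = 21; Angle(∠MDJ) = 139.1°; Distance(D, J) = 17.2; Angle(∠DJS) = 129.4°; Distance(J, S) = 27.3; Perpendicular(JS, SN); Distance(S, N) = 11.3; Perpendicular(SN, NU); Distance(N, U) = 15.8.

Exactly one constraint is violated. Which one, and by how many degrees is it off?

Perpendicular(SN, NU) — off by 4.40°.

H = (0.00, 0.00) ✓; HM at 24.10° ✓; |HM| = 18.40 ✓; ∠HMD = 66.20° ✓; |MD| = 21.00 ✓; ∠MDJ = 139.1° ✓; |DJ| = 17.20 ✓; ∠DJS = 129.4° ✓; |JS| = 27.30 ✓; ∠(JS, SN) = 90.00° ✓; |SN| = 11.30 ✓; ∠(SN, NU) = 94.40° ✗; |NU| = 15.80 ✓.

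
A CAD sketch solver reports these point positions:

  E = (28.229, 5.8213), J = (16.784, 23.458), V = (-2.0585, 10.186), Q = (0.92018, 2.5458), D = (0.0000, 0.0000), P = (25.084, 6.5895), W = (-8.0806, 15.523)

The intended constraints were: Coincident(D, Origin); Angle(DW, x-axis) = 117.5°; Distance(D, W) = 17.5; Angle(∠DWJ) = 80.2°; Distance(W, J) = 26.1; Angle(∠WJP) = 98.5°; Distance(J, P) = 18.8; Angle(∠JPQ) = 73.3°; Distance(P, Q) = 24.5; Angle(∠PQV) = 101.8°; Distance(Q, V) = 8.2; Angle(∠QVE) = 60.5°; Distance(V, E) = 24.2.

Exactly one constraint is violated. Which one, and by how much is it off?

Distance(V, E) = 24.2 — off by 6.40.

D = (0.00, 0.00) ✓; DW at 117.5° ✓; |DW| = 17.50 ✓; ∠DWJ = 80.20° ✓; |WJ| = 26.10 ✓; ∠WJP = 98.50° ✓; |JP| = 18.80 ✓; ∠JPQ = 73.30° ✓; |PQ| = 24.50 ✓; ∠PQV = 101.8° ✓; |QV| = 8.200 ✓; ∠QVE = 60.50° ✓; |VE| = 30.60 ✗.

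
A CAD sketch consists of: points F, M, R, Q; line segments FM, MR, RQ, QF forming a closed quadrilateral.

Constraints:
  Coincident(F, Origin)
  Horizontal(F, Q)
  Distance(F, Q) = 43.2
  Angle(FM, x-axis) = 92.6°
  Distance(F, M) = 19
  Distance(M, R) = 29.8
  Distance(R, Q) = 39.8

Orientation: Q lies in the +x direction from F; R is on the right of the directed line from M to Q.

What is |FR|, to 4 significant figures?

11.33

F is at the origin; FQ is horizontal with |FQ| = 43.2 and Q in +x, so Q = (43.2, 0). FM runs at 92.6° with |FM| = 19.0, so M = (-0.8619, 18.98). R is determined by |MR| = 29.8 and |RQ| = 39.8 together: it lies at the intersection of circle(M, 29.8) and circle(Q, 39.8). With |MQ| = 47.98, the foot of the radical line on MQ is 16.73 from M and the perpendicular offset is √(29.8² − 16.73²) = 24.66. Taking the right-of-MQ solution: R = (4.752, -10.29).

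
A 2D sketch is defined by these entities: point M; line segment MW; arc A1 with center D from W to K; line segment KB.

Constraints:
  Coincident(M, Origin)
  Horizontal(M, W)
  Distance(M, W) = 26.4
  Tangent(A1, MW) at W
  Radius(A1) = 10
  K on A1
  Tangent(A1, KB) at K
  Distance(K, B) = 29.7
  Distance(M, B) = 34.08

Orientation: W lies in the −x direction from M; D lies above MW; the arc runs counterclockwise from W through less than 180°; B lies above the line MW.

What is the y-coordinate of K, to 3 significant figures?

6.16

M is at the origin; MW is horizontal with |MW| = 26.4 and W on the −x side, so W = (-26.4, 0.00). A1 meets MW tangentially, so DW is at right angles to MW, so D = W + (0, 10) = (-26.4, 10.0). Since DK ⟂ KB (tangency), |DB| = √(10.0² + 29.7²) = 31.3 regardless of where K sits on A1. So B lies on both circle(M, 34.08) and circle(D, 31.3); the above-MW intersection is B = (-5.77, 33.6). K is the foot of the tangent from B: K = (-17.2, 6.16).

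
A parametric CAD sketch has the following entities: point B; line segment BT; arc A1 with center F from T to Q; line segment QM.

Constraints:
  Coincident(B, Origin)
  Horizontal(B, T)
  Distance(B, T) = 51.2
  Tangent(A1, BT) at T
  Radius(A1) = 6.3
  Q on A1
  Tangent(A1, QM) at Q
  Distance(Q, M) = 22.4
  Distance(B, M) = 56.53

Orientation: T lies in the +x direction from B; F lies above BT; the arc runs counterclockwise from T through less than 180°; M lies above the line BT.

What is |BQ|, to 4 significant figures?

57.67

Checks: |FQ| = 6.300 ✓; ∠(FQ, QM) = 90.00° ✓; |QM| = 22.40 ✓; |BM| = 56.53 ✓.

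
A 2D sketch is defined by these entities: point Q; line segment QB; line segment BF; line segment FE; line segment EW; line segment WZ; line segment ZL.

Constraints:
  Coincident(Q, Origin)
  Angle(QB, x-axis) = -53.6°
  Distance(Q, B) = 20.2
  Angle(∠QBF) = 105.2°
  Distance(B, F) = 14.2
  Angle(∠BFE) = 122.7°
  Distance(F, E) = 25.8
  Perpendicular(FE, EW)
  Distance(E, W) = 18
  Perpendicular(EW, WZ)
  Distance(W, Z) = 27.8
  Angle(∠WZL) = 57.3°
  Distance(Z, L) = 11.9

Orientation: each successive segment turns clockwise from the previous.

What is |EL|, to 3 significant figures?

22.8

EW ⟂ WZ, so WZ runs at -5.70°; with |WZ| = 27.8, Z = (6.94, -9.67). ∠WZL = 57.3° gives ZL at -128° from the x-axis; with |ZL| = 11.9, L = (-0.447, -19.0). Then |EL| = |L − E| = 22.8.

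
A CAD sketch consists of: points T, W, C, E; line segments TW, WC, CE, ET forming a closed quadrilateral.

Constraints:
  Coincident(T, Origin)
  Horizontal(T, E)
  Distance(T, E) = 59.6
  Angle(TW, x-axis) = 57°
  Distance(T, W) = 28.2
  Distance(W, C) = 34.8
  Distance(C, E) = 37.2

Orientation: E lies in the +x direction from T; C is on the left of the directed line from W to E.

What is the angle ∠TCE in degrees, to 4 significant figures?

71.65°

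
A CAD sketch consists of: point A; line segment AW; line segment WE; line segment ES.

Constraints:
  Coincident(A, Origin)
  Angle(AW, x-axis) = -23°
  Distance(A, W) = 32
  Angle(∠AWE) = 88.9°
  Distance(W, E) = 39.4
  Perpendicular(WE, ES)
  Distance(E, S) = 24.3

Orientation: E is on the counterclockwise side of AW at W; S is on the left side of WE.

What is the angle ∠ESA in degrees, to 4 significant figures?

101.2°

∠AWE = 88.9°, so WE runs at -23.0° + (180° − 88.9°) = 68.10° from the x-axis; with |WE| = 39.4, E = W + 39.4·(cos 68.10°, sin 68.10°) = (44.15, 24.05). WE is perpendicular to ES; with |ES| = 24.3 on the left of WE, S = E + 24.3·(-0.9278, 0.3730) = (21.61, 33.12). Then cos ∠ESA = SE·SA / (|SE||SA|), giving 101.2°.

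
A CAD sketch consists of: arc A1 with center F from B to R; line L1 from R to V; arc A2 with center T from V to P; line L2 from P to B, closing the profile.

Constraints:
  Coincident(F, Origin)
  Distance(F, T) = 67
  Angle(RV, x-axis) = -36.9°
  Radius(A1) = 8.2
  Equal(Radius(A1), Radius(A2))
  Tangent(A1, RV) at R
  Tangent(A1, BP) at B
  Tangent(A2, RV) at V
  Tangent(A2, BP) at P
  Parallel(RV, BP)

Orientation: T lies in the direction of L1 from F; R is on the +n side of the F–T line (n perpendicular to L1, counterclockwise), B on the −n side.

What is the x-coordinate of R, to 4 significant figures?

4.923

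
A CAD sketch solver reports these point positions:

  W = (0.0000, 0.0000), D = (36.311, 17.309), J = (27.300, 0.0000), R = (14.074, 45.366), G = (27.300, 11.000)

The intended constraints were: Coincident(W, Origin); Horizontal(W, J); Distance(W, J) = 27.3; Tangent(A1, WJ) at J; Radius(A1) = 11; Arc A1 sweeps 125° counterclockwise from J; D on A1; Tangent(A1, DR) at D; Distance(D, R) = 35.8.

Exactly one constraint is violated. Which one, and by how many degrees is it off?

Tangent(A1, DR) at D — off by 3.40°.

W = (0.00, 0.00) ✓; W.y = 0.00, J.y = 0.00 ✓; |WJ| = 27.30 ✓; ∠(GJ, JW) = 90.00° ✓; |GJ| = 11.00 ✓; bearing(G→D) − bearing(G→J) = 125.0° ✓; |GD| = 11.00 ✓; ∠(GD, DR) = 86.60° ✗; |DR| = 35.80 ✓.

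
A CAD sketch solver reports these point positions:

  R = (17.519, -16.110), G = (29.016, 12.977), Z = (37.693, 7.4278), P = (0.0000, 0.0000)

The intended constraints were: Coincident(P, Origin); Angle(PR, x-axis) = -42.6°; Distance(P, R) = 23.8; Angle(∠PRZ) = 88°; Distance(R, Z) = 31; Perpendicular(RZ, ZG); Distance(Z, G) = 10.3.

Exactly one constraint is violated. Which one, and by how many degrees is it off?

Perpendicular(RZ, ZG) — off by 8.00°.

P = (0.00, 0.00) ✓; PR at -42.60° ✓; |PR| = 23.80 ✓; ∠PRZ = 88.00° ✓; |RZ| = 31.00 ✓; ∠(RZ, ZG) = 98.00° ✗; |ZG| = 10.30 ✓.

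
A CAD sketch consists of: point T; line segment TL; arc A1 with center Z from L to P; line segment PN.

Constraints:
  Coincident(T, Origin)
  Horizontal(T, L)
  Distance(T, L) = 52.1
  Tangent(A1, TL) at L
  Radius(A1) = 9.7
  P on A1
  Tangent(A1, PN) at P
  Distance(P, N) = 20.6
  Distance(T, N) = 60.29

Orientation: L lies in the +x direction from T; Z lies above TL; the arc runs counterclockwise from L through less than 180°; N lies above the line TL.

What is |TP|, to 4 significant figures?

62.30

T is at the origin; T and L share the same y with |TL| = 52.1 and L on the +x side, so L = (52.10, 0.000). Since A1 is tangent to TL there, ZL ⟂ TL, so Z = L + (0, 9.7) = (52.10, 9.700). Since ZP ⟂ PN (tangency), |ZN| = √(9.7² + 20.6²) = 22.77 regardless of where P sits on A1. So N lies on both circle(T, 60.29) and circle(Z, 22.77); the above-TL intersection is N = (50.82, 32.43). P is the foot of the tangent from N: P = (60.63, 14.32).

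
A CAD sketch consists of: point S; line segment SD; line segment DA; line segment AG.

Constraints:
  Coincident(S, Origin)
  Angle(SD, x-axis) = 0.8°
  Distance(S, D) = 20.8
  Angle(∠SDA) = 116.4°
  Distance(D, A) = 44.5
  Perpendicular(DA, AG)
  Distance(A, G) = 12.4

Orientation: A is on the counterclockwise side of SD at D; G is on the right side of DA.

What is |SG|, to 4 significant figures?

62.06

S is at the origin; SD runs at 0.8° with length 20.8, so D = 20.8·(cos 0.8°, sin 0.8°) = (20.80, 0.2904). ∠SDA = 116.4°, so DA runs at 0.8° + (180° − 116.4°) = 64.40° from the x-axis; with |DA| = 44.5, A = D + 44.5·(cos 64.40°, sin 64.40°) = (40.03, 40.42). DA ⟂ AG; with |AG| = 12.4 on the right of DA, G = A + 12.4·(0.9018, -0.4321) = (51.21, 35.06). Then |SG| = |G − S| = 62.06.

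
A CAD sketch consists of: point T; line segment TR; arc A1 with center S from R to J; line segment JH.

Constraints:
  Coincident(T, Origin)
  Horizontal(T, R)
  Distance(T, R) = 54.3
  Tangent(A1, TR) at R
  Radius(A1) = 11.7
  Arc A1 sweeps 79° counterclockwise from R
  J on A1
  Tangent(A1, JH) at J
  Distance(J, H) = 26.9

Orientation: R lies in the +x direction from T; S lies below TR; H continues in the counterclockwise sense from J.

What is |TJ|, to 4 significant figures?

43.85

T is at the origin; T and R share the same y with |TR| = 54.3 and R on the +x side, so R = (54.30, 0.000). The tangent condition forces SR to be normal to TR, so S = R + (0, -11.7) = (54.30, -11.70). On A1, R sits at bearing 90° from S; a 79° counterclockwise sweep puts J at bearing 169°, so J = S + 11.7·(cos 169°, sin 169°) = (42.81, -9.468). Then |TJ| = |J − T| = 43.85.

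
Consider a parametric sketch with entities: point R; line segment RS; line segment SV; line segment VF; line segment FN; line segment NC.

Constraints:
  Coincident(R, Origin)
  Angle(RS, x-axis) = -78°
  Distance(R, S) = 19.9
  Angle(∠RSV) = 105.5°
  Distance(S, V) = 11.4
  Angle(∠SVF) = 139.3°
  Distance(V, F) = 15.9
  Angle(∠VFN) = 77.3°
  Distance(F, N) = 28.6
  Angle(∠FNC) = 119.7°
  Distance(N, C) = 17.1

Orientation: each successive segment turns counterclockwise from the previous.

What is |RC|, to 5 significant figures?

9.9410

R is at the origin; RS runs at -78.0° with length 19.9, so S = (4.1374, -19.465). ∠RSV = 105.5° gives SV at -3.5000° from the x-axis; with |SV| = 11.4, V = (15.516, -20.161). ∠SVF = 139.3° gives VF at 37.200° from the x-axis; with |VF| = 15.9, F = (28.181, -10.548). ∠VFN = 77.3° gives FN at 139.90° from the x-axis; with |FN| = 28.6, N = (6.3043, 7.8740). ∠FNC = 119.7° gives NC at -159.80° from the x-axis; with |NC| = 17.1, C = (-9.7440, 1.9694). Then |RC| = |C − R| = 9.9410.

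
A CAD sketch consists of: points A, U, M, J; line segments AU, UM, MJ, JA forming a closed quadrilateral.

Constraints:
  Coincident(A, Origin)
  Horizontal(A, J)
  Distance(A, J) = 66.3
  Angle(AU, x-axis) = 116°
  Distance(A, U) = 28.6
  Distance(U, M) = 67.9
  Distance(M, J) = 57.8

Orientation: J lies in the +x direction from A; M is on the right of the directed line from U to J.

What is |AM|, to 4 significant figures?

39.34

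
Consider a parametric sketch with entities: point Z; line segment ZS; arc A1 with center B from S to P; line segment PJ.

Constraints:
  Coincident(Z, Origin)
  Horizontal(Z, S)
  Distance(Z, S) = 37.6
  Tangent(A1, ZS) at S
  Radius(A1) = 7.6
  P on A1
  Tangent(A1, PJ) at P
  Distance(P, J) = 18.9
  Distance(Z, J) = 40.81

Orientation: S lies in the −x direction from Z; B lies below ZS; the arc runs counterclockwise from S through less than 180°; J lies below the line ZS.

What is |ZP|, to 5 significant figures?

45.100

Checks: |BP| = 7.600 ✓; ∠(BP, PJ) = 90.00° ✓; |PJ| = 18.90 ✓; |ZJ| = 40.81 ✓.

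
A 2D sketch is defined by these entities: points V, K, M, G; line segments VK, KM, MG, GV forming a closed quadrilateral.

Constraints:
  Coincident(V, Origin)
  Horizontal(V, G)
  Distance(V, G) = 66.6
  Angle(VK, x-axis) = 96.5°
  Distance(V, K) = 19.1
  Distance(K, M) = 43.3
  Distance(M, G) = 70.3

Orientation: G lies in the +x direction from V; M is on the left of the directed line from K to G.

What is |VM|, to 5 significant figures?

59.055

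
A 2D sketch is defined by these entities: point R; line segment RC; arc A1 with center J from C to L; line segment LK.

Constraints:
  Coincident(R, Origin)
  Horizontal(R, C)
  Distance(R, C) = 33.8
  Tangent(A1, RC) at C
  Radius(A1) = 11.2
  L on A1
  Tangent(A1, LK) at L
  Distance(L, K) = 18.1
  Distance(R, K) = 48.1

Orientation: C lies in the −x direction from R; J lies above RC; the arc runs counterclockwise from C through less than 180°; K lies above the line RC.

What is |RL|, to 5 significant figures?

30.548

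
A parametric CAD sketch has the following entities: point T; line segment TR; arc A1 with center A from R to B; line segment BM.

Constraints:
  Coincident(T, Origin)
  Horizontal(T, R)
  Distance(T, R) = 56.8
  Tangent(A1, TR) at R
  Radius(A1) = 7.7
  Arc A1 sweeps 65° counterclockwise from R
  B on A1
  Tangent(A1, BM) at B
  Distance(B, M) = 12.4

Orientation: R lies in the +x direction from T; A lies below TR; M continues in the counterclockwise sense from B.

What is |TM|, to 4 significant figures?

47.26

T is at the origin; T and R share the same y with |TR| = 56.8 and R on the +x side, so R = (56.80, 0.000). Tangency of A1 to TR means the radius AR is perpendicular to TR, so A = R + (0, -7.7) = (56.80, -7.700). On A1, R sits at bearing 90° from A; a 65° counterclockwise sweep puts B at bearing 155°, so B = A + 7.7·(cos 155°, sin 155°) = (49.82, -4.446). Tangency of A1 to BM means the radius AB is perpendicular to BM, so BM runs along (−sin 155°, cos 155°); with |BM| = 12.4, M = (44.58, -15.68). Then |TM| = |M − T| = 47.26.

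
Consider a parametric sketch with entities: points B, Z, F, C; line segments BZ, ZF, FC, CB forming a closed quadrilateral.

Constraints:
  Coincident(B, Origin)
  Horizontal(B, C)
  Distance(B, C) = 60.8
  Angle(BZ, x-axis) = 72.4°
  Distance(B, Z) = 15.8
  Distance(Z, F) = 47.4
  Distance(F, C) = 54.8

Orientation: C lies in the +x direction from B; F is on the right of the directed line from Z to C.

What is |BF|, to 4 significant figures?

34.80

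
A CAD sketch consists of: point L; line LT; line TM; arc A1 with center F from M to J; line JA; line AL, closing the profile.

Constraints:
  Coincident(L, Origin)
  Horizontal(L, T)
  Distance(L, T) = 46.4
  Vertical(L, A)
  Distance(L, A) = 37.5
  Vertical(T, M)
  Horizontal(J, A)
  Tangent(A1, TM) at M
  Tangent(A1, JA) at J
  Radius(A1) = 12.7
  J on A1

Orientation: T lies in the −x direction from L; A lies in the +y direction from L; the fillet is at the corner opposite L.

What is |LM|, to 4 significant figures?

52.61

L is at the origin; L and T share the same y with |LT| = 46.4 and T on the −x side, so T = (-46.40, 0.000). LA is vertical with |LA| = 37.5 and A on the +y side, so A = (0.000, 37.50). The virtual corner opposite L is at (-46.40, 37.50). Since A1 is tangent to TM there, FM ⟂ TM and tangency of A1 to JA means the radius FJ is perpendicular to JA, with radius 12.7, so the center F sits 12.7 in from both sides at F = (-33.70, 24.80). That places the tangent points at M = (-46.40, 24.80) on TM and J = (-33.70, 37.50) on JA. Then |LM| = |M − L| = 52.61.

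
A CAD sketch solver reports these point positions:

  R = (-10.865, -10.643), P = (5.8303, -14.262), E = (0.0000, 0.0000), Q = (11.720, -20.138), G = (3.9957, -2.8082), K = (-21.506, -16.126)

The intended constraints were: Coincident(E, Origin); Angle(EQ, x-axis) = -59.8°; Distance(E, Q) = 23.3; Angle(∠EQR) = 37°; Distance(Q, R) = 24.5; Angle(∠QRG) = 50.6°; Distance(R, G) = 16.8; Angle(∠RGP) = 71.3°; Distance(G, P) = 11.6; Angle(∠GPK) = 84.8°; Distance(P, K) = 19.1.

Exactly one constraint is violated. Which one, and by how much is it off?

Distance(P, K) = 19.1 — off by 8.30.

E = (0.00, 0.00) ✓; EQ at -59.80° ✓; |EQ| = 23.30 ✓; ∠EQR = 37.00° ✓; |QR| = 24.50 ✓; ∠QRG = 50.60° ✓; |RG| = 16.80 ✓; ∠RGP = 71.30° ✓; |GP| = 11.60 ✓; ∠GPK = 84.80° ✓; |PK| = 27.40 ✗.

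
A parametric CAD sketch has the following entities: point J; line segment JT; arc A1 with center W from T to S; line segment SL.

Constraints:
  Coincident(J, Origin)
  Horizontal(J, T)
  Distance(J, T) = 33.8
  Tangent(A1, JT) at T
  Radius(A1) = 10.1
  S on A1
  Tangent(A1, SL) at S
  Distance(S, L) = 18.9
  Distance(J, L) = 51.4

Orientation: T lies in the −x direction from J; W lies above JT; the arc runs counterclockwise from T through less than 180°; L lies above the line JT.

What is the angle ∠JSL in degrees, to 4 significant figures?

173.0°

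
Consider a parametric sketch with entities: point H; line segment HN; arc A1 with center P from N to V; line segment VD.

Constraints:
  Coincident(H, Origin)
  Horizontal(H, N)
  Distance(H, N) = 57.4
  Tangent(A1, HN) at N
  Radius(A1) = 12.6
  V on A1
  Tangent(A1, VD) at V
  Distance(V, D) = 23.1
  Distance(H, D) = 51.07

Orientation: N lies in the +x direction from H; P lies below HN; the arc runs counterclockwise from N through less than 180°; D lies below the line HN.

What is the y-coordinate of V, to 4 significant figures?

-9.640

H is at the origin; H and N share the same y with |HN| = 57.4 and N on the +x side, so N = (57.40, 0.000). Since A1 is tangent to HN there, PN ⟂ HN, so P = N + (0, -12.6) = (57.40, -12.60). Since PV ⟂ VD (tangency), |PD| = √(12.6² + 23.1²) = 26.31 regardless of where V sits on A1. So D lies on both circle(H, 51.07) and circle(P, 26.31); the below-HN intersection is D = (39.73, -32.09). V is the foot of the tangent from D: V = (45.15, -9.640).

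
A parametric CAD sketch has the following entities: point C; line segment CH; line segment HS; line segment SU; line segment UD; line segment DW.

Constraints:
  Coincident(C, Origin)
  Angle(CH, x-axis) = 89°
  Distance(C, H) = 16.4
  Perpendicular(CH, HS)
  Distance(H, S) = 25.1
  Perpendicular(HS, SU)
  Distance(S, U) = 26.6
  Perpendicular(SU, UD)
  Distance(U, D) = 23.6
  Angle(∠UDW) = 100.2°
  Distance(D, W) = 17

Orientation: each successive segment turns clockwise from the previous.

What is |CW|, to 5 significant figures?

6.7037

C is at the origin; CH runs at 89.0° with length 16.4, so H = (0.28622, 16.398). CH ⟂ HS, so HS runs at -1.0000°; with |HS| = 25.1, S = (25.382, 15.959). The perpendicularity gives SU at right angles to HS, so SU runs at -91.000°; with |SU| = 26.6, U = (24.918, -10.637). SU is perpendicular to UD, so UD runs at 179.00°; with |UD| = 23.6, D = (1.3218, -10.225). ∠UDW = 100.2° gives DW at 99.200° from the x-axis; with |DW| = 17.0, W = (-1.3962, 6.5567). Then |CW| = |W − C| = 6.7037.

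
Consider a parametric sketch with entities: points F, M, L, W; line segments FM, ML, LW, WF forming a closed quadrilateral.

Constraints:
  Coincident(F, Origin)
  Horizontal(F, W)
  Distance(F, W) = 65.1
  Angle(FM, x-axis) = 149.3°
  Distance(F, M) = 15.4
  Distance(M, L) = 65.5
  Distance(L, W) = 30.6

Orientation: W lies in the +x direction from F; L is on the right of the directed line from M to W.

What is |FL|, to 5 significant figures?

50.124

Checks: |ML| = 65.50 ✓; |LW| = 30.60 ✓.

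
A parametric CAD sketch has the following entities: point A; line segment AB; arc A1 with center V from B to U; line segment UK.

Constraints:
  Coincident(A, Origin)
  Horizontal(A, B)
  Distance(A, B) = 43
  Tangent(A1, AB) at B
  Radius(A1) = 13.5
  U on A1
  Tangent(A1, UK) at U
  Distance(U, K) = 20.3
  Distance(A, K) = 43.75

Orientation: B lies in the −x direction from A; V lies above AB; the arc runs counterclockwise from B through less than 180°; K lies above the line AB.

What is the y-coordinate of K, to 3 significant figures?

33.1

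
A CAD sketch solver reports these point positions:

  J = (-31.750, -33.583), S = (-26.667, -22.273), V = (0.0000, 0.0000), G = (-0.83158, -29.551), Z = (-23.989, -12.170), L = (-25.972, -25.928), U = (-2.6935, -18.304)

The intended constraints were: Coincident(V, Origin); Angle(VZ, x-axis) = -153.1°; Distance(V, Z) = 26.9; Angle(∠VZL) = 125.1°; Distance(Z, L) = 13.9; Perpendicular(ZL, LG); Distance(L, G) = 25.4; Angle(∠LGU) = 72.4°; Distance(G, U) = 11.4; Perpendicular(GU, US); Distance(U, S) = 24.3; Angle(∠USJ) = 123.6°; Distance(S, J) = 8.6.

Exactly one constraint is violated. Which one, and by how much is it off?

Distance(S, J) = 8.6 — off by 3.80.

V = (0.00, 0.00) ✓; VZ at -153.1° ✓; |VZ| = 26.90 ✓; ∠VZL = 125.1° ✓; |ZL| = 13.90 ✓; ∠(ZL, LG) = 90.00° ✓; |LG| = 25.40 ✓; ∠LGU = 72.40° ✓; |GU| = 11.40 ✓; ∠(GU, US) = 90.00° ✓; |US| = 24.30 ✓; ∠USJ = 123.6° ✓; |SJ| = 12.40 ✗.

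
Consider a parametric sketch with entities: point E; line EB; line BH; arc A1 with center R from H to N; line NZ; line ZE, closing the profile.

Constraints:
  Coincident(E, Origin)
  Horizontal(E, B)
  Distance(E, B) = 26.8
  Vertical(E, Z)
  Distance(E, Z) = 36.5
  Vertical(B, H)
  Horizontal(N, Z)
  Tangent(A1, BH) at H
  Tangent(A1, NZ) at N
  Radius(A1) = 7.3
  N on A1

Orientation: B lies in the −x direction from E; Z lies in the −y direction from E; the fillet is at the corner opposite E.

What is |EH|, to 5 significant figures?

39.634

E is at the origin; E and B share the same y with |EB| = 26.8 and B on the −x side, so B = (-26.800, 0.0000). E and Z share the same x with |EZ| = 36.5 and Z on the −y side, so Z = (0.0000, -36.500). The virtual corner opposite E is at (-26.800, -36.500). Since A1 is tangent to BH there, RH ⟂ BH and since A1 is tangent to NZ there, RN ⟂ NZ, with radius 7.3, so the center R sits 7.3 in from both sides at R = (-19.500, -29.200). That places the tangent points at H = (-26.800, -29.200) on BH and N = (-19.500, -36.500) on NZ. Then |EH| = |H − E| = 39.634.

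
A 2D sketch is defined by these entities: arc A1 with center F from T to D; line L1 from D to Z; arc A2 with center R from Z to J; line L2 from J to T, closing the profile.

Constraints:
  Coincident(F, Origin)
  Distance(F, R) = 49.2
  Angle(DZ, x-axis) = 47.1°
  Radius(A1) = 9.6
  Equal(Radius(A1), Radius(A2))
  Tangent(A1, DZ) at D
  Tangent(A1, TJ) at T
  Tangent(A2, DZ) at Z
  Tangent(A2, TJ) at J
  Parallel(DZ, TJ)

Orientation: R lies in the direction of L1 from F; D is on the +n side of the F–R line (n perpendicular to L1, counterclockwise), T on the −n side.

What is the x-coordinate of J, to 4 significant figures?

40.52

Tangency of A1 to both parallel lines with radius 9.6 puts D and T at F ± 9.6·n: D = (-7.032, 6.535), T = (7.032, -6.535). Equal radii place Z and J the same way about R: Z = R + 9.6·n = (26.46, 42.58), J = R − 9.6·n = (40.52, 29.51). So J.x = 40.52.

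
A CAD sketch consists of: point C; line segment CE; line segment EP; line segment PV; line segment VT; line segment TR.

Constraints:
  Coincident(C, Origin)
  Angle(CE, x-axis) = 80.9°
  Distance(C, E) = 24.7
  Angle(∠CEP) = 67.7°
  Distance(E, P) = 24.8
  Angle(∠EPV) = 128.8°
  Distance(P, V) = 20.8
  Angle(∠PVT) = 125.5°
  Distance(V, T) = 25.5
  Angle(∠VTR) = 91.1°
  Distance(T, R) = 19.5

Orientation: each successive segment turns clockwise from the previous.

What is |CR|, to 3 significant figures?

13.3

∠PVT = 125.5° gives VT at -137° from the x-axis; with |VT| = 25.5, T = (9.07, -26.5). ∠VTR = 91.1° gives TR at 134° from the x-axis; with |TR| = 19.5, R = (-4.47, -12.5). Then |CR| = |R − C| = 13.3.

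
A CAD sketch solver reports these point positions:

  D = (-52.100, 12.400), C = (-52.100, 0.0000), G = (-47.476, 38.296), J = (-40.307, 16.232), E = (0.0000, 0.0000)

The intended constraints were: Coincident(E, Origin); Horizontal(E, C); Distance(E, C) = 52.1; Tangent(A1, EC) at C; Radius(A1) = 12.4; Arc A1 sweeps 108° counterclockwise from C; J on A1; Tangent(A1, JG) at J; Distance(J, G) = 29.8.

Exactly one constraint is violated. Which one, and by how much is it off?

Distance(J, G) = 29.8 — off by 6.60.

E = (0.00, 0.00) ✓; E.y = 0.00, C.y = 0.00 ✓; |EC| = 52.10 ✓; ∠(DC, CE) = 90.00° ✓; |DC| = 12.40 ✓; bearing(D→J) − bearing(D→C) = 108.0° ✓; |DJ| = 12.40 ✓; ∠(DJ, JG) = 90.00° ✓; |JG| = 23.20 ✗.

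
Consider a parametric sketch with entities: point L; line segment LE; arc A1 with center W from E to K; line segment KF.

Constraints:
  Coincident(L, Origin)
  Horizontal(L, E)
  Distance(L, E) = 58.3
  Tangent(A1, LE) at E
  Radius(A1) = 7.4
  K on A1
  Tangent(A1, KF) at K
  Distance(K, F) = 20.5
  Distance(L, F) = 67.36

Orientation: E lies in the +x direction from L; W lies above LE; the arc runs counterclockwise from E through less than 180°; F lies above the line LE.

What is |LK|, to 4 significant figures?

66.13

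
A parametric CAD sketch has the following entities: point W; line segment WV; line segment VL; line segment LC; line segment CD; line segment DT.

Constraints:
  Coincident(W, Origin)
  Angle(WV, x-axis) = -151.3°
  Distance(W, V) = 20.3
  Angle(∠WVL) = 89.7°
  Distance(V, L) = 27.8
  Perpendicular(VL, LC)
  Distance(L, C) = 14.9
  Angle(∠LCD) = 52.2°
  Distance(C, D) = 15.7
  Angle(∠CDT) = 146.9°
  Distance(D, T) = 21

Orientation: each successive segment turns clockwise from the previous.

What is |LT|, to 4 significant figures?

24.16

W is at the origin; WV runs at -151.3° with length 20.3, so V = (-17.81, -9.749). ∠WVL = 89.7° gives VL at 118.4° from the x-axis; with |VL| = 27.8, L = (-31.03, 14.71). VL is perpendicular to LC, so LC runs at 28.40°; with |LC| = 14.9, C = (-17.92, 21.79). ∠LCD = 52.2° gives CD at -99.40° from the x-axis; with |CD| = 15.7, D = (-20.49, 6.303). ∠CDT = 146.9° gives DT at -132.5° from the x-axis; with |DT| = 21.0, T = (-34.67, -9.180). Then |LT| = |T − L| = 24.16.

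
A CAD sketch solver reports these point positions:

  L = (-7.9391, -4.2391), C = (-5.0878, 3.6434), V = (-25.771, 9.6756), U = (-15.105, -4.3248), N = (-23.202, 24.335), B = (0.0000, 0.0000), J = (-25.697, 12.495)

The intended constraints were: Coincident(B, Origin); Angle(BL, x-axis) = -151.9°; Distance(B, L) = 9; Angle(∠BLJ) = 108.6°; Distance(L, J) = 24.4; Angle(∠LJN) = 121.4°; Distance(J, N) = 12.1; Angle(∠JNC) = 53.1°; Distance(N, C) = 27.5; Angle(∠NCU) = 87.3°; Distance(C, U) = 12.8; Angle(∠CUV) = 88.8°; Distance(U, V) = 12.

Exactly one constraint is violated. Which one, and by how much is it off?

Distance(U, V) = 12 — off by 5.60.

B = (0.00, 0.00) ✓; BL at -151.9° ✓; |BL| = 9.000 ✓; ∠BLJ = 108.6° ✓; |LJ| = 24.40 ✓; ∠LJN = 121.4° ✓; |JN| = 12.10 ✓; ∠JNC = 53.10° ✓; |NC| = 27.50 ✓; ∠NCU = 87.30° ✓; |CU| = 12.80 ✓; ∠CUV = 88.80° ✓; |UV| = 17.60 ✗.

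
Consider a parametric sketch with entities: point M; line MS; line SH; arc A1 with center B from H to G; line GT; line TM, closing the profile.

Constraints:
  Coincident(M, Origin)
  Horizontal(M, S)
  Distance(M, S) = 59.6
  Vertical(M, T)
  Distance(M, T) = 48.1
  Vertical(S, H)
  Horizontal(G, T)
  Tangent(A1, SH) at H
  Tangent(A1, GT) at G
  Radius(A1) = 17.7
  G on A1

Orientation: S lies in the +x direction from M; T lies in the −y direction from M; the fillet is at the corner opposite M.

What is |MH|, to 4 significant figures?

66.91

The virtual corner opposite M is at (59.60, -48.10). Since A1 is tangent to SH there, BH ⟂ SH and A1 meets GT tangentially, so BG is at right angles to GT, with radius 17.7, so the center B sits 17.7 in from both sides at B = (41.90, -30.40). That places the tangent points at H = (59.60, -30.40) on SH and G = (41.90, -48.10) on GT. Then |MH| = |H − M| = 66.91.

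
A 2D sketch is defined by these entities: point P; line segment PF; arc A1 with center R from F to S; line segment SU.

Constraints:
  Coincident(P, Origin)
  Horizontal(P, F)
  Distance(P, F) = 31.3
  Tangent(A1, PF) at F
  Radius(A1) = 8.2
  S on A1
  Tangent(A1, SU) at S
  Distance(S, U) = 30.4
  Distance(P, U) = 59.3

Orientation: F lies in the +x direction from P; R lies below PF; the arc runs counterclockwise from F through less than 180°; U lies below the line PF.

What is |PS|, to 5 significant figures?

29.356

P is at the origin; PF is horizontal with |PF| = 31.3 and F on the +x side, so F = (31.300, 0.0000). Tangency of A1 to PF means the radius RF is perpendicular to PF, so R = F + (0, -8.2) = (31.300, -8.2000). Since RS ⟂ SU (tangency), |RU| = √(8.2² + 30.4²) = 31.487 regardless of where S sits on A1. So U lies on both circle(P, 59.3) and circle(R, 31.487); the below-PF intersection is U = (47.904, -34.953). S is the foot of the tangent from U: S = (25.699, -14.189).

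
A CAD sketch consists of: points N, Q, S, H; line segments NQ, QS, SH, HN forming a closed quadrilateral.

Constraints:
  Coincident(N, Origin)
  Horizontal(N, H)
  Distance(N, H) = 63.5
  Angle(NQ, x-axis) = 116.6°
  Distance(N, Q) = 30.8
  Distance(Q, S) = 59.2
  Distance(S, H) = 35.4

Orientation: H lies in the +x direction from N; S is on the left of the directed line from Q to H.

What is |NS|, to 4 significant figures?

54.58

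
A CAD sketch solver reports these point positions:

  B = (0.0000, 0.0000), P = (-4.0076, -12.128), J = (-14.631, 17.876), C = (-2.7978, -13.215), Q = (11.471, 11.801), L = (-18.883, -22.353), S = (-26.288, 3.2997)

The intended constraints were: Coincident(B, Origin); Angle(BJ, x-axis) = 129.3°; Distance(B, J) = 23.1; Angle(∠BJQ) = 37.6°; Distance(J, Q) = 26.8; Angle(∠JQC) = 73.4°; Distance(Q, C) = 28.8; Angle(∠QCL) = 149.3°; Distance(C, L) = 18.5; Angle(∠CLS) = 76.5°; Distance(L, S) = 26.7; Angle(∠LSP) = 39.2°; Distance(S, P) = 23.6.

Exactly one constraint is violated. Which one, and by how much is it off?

Distance(S, P) = 23.6 — off by 3.50.

B = (0.00, 0.00) ✓; BJ at 129.3° ✓; |BJ| = 23.10 ✓; ∠BJQ = 37.60° ✓; |JQ| = 26.80 ✓; ∠JQC = 73.40° ✓; |QC| = 28.80 ✓; ∠QCL = 149.3° ✓; |CL| = 18.50 ✓; ∠CLS = 76.50° ✓; |LS| = 26.70 ✓; ∠LSP = 39.20° ✓; |SP| = 27.10 ✗.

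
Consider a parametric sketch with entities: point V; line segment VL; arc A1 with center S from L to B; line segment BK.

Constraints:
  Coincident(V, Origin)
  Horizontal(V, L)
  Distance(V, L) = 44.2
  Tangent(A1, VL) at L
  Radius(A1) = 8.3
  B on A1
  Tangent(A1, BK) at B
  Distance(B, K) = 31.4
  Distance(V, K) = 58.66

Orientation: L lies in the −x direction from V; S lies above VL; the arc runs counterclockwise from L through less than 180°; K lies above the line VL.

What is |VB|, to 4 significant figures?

37.40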